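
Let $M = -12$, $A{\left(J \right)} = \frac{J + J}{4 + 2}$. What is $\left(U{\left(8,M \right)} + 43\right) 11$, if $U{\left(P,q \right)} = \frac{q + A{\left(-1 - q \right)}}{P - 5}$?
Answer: $\frac{3982}{9} \approx 442.44$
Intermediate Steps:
$A{\left(J \right)} = \frac{J}{3}$ ($A{\left(J \right)} = \frac{2 J}{6} = 2 J \frac{1}{6} = \frac{J}{3}$)
$U{\left(P,q \right)} = \frac{- \frac{1}{3} + \frac{2 q}{3}}{-5 + P}$ ($U{\left(P,q \right)} = \frac{q + \frac{-1 - q}{3}}{P - 5} = \frac{q - \left(\frac{1}{3} + \frac{q}{3}\right)}{-5 + P} = \frac{- \frac{1}{3} + \frac{2 q}{3}}{-5 + P}$)
$\left(U{\left(8,M \right)} + 43\right) 11 = \left(\frac{-1 + 2 \left(-12\right)}{3 \left(-5 + 8\right)} + 43\right) 11 = \left(\frac{-1 - 24}{3 \cdot 3} + 43\right) 11 = \left(\frac{1}{3} \cdot \frac{1}{3} \left(-25\right) + 43\right) 11 = \left(- \frac{25}{9} + 43\right) 11 = \frac{362}{9} \cdot 11 = \frac{3982}{9}$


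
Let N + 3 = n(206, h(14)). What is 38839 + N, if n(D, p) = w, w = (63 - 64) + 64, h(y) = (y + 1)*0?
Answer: 38899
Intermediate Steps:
h(y) = 0 (h(y) = (1 + y)*0 = 0)
w = 63 (w = -1 + 64 = 63)
n(D, p) = 63
N = 60 (N = -3 + 63 = 60)
38839 + N = 38839 + 60 = 38899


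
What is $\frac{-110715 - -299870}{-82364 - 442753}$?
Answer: $- \frac{189155}{525117} \approx -0.36022$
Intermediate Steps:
$\frac{-110715 - -299870}{-82364 - 442753} = \frac{-110715 + 299870}{-525117} = 189155 \left(- \frac{1}{525117}\right) = - \frac{189155}{525117}$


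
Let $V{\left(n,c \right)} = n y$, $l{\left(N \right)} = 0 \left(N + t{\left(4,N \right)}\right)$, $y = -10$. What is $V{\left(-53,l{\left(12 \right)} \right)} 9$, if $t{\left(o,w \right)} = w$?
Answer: $4770$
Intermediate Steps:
$l{\left(N \right)} = 0$ ($l{\left(N \right)} = 0 \left(N + N\right) = 0 \cdot 2 N = 0$)
$V{\left(n,c \right)} = - 10 n$ ($V{\left(n,c \right)} = n \left(-10\right) = - 10 n$)
$V{\left(-53,l{\left(12 \right)} \right)} 9 = \left(-10\right) \left(-53\right) 9 = 530 \cdot 9 = 4770$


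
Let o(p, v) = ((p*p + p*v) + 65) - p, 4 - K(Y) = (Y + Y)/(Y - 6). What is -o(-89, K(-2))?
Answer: -15527/2 ≈ -7763.5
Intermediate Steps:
K(Y) = 4 - 2*Y/(-6 + Y) (K(Y) = 4 - (Y + Y)/(Y - 6) = 4 - 2*Y/(-6 + Y))
o(p, v) = 65 + p² - p + p*v (o(p, v) = ((p² + p*v) + 65) - p = (65 + p² + p*v) - p = 65 + p² - p + p*v)
-o(-89, K(-2)) = -(65 + (-89)² - 1*(-89) - 178*(-12 - 2)/(-6 - 2)) = -(65 + 7921 + 89 - 178*(-14)/(-8)) = -(65 + 7921 + 89 - 178*(-1)*(-14)/8) = -(65 + 7921 + 89 - 89*7/2) = -(65 + 7921 + 89 - 623/2) = -1*15527/2 = -15527/2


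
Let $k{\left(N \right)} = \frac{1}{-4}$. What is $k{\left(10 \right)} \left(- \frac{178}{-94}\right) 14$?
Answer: $- \frac{623}{94} \approx -6.6277$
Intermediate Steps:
$k{\left(N \right)} = - \frac{1}{4}$
$k{\left(10 \right)} \left(- \frac{178}{-94}\right) 14 = - \frac{\left(-178\right) \frac{1}{-94}}{4} \cdot 14 = - \frac{\left(-178\right) \left(- \frac{1}{94}\right)}{4} \cdot 14 = \left(- \frac{1}{4}\right) \frac{89}{47} \cdot 14 = \left(- \frac{89}{188}\right) 14 = - \frac{623}{94}$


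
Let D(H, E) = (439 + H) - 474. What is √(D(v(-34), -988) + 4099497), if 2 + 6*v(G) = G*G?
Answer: √36896889/3 ≈ 2024.8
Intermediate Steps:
v(G) = -⅓ + G²/6 (v(G) = -⅓ + (G*G)/6 = -⅓ + G²/6)
D(H, E) = -35 + H
√(D(v(-34), -988) + 4099497) = √((-35 + (-⅓ + (⅙)*(-34)²)) + 4099497) = √((-35 + (-⅓ + (⅙)*1156)) + 4099497) = √((-35 + (-⅓ + 578/3)) + 4099497) = √((-35 + 577/3) + 4099497) = √(472/3 + 4099497) = √(12298963/3) = √36896889/3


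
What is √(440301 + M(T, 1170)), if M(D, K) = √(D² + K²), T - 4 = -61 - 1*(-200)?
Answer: √(440301 + 13*√8221) ≈ 664.44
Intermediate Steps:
T = 143 (T = 4 + (-61 - 1*(-200)) = 4 + (-61 + 200) = 4 + 139 = 143)
√(440301 + M(T, 1170)) = √(440301 + √(143² + 1170²)) = √(440301 + √(20449 + 1368900)) = √(440301 + √1389349) = √(440301 + 13*√8221)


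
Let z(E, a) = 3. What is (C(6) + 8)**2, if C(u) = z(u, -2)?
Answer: 121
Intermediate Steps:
C(u) = 3
(C(6) + 8)**2 = (3 + 8)**2 = 11**2 = 121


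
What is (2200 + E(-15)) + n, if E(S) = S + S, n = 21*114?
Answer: 4564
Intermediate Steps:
n = 2394
E(S) = 2*S
(2200 + E(-15)) + n = (2200 + 2*(-15)) + 2394 = (2200 - 30) + 2394 = 2170 + 2394 = 4564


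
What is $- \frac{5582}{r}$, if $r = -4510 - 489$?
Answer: $\frac{5582}{4999} \approx 1.1166$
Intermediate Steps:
$r = -4999$ ($r = -4510 - 489 = -4999$)
$- \frac{5582}{r} = - \frac{5582}{-4999} = \left(-5582\right) \left(- \frac{1}{4999}\right) = \frac{5582}{4999}$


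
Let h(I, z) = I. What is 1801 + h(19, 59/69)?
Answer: 1820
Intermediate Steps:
1801 + h(19, 59/69) = 1801 + 19 = 1820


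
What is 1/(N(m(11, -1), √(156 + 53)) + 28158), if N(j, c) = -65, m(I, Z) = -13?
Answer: 1/28093 ≈ 3.5596e-5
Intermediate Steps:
1/(N(m(11, -1), √(156 + 53)) + 28158) = 1/(-65 + 28158) = 1/28093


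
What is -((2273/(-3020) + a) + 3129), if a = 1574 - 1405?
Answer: -9957687/3020 ≈ -3297.2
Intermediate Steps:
a = 169
-((2273/(-3020) + a) + 3129) = -((2273/(-3020) + 169) + 3129) = -((2273*(-1/3020) + 169) + 3129) = -((-2273/3020 + 169) + 3129) = -(508107/3020 + 3129) = -1*9957687/3020 = -9957687/3020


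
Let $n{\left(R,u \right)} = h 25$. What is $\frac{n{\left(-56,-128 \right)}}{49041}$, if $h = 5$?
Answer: $\frac{125}{49041} \approx 0.0025489$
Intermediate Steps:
$n{\left(R,u \right)} = 125$ ($n{\left(R,u \right)} = 5 \cdot 25 = 125$)
$\frac{n{\left(-56,-128 \right)}}{49041} = \frac{125}{49041}$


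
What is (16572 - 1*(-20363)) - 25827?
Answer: 11108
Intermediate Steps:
(16572 - 1*(-20363)) - 25827 = (16572 + 20363) - 25827 = 36935 - 25827 = 11108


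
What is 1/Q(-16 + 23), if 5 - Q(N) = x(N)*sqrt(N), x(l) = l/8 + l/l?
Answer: 64/5 + 24*sqrt(7)/5 ≈ 25.500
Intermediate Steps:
x(l) = 1 + l/8 (x(l) = l*(1/8) + 1 = l/8 + 1 = 1 + l/8)
Q(N) = 5 - sqrt(N)*(1 + N/8) (Q(N) = 5 - (1 + N/8)*sqrt(N) = 5 - sqrt(N)*(1 + N/8))
1/Q(-16 + 23) = 1/(5 - sqrt(-16 + 23)*(8 + (-16 + 23))/8) = 1/(5 - sqrt(7)*(8 + 7)/8) = 1/(5 - 1/8*sqrt(7)*15) = 1/(5 - 15*sqrt(7)/8)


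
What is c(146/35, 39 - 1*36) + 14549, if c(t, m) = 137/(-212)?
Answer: 3084251/212 ≈ 14548.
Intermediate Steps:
c(t, m) = -137/212 (c(t, m) = 137*(-1/212) = -137/212)
c(146/35, 39 - 1*36) + 14549 = -137/212 + 14549 = 3084251/212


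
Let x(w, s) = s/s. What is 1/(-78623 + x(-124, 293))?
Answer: -1/78622 ≈ -1.2719e-5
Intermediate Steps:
x(w, s) = 1
1/(-78623 + x(-124, 293)) = 1/(-78623 + 1) = 1/(-78622) = -1/78622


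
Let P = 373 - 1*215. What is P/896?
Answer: 79/448 ≈ 0.17634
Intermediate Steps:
P = 158 (P = 373 - 215 = 158)
P/896 = 158/896 = 158*(1/896) = 79/448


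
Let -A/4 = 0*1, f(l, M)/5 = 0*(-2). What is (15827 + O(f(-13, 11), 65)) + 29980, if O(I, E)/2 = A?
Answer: 45807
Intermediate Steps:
f(l, M) = 0 (f(l, M) = 5*(0*(-2)) = 5*0 = 0)
A = 0 (A = -0 = -4*0 = 0)
O(I, E) = 0 (O(I, E) = 2*0 = 0)
(15827 + O(f(-13, 11), 65)) + 29980 = (15827 + 0) + 29980 = 15827 + 29980 = 45807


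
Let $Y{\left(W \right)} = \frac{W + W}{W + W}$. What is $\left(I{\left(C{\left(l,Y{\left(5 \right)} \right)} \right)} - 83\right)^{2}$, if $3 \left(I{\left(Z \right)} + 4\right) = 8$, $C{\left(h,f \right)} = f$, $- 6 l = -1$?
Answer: $\frac{64009}{9} \approx 7112.1$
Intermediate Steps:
$l = \frac{1}{6}$ ($l = \left(- \frac{1}{6}\right) \left(-1\right) = \frac{1}{6} \approx 0.16667$)
$Y{\left(W \right)} = 1$ ($Y{\left(W \right)} = \frac{2 W}{2 W} = 2 W \frac{1}{2 W} = 1$)
$I{\left(Z \right)} = - \frac{4}{3}$ ($I{\left(Z \right)} = -4 + \frac{1}{3} \cdot 8 = -4 + \frac{8}{3} = - \frac{4}{3}$)
$\left(I{\left(C{\left(l,Y{\left(5 \right)} \right)} \right)} - 83\right)^{2} = \left(- \frac{4}{3} - 83\right)^{2} = \left(- \frac{253}{3}\right)^{2} = \frac{64009}{9}$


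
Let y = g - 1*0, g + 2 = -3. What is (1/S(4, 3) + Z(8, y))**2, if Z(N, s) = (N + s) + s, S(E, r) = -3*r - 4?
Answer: 729/169 ≈ 4.3136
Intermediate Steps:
g = -5 (g = -2 - 3 = -5)
S(E, r) = -4 - 3*r
y = -5 (y = -5 - 1*0 = -5 + 0 = -5)
Z(N, s) = N + 2*s
(1/S(4, 3) + Z(8, y))**2 = (1/(-4 - 3*3) + (8 + 2*(-5)))**2 = (1/(-4 - 9) + (8 - 10))**2 = (1/(-13) - 2)**2 = (-1/13 - 2)**2 = (-27/13)**2 = 729/169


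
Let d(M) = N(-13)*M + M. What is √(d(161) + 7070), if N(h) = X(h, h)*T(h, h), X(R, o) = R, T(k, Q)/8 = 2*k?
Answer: 15*√1967 ≈ 665.26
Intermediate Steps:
T(k, Q) = 16*k (T(k, Q) = 8*(2*k) = 16*k)
N(h) = 16*h² (N(h) = h*(16*h) = 16*h²)
d(M) = 2705*M (d(M) = (16*(-13)²)*M + M = (16*169)*M + M = 2704*M + M = 2705*M)
√(d(161) + 7070) = √(2705*161 + 7070) = √(435505 + 7070) = √442575 = 15*√1967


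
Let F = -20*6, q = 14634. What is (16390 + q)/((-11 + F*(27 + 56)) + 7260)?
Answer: -31024/2711 ≈ -11.444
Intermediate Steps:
F = -120
(16390 + q)/((-11 + F*(27 + 56)) + 7260) = (16390 + 14634)/((-11 - 120*(27 + 56)) + 7260) = 31024/((-11 - 120*83) + 7260) = 31024/((-11 - 9960) + 7260) = 31024/(-9971 + 7260) = 31024/(-2711) = 31024*(-1/2711) = -31024/2711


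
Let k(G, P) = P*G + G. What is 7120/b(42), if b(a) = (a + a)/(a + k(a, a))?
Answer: 156640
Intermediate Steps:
k(G, P) = G + G*P (k(G, P) = G*P + G = G + G*P)
b(a) = 2*a/(a + a*(1 + a)) (b(a) = (a + a)/(a + a*(1 + a)) = (2*a)/(a + a*(1 + a)) = 2*a/(a + a*(1 + a)))
7120/b(42) = 7120/((2/(2 + 42))) = 7120/((2/44)) = 7120/((2*(1/44))) = 7120/(1/22) = 7120*22 = 156640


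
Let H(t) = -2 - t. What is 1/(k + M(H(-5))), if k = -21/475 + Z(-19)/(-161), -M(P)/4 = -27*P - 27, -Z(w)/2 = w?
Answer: 76475/33015769 ≈ 0.0023163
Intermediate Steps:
Z(w) = -2*w
M(P) = 108 + 108*P (M(P) = -4*(-27*P - 27) = -4*(-27 - 27*P) = 108 + 108*P)
k = -21431/76475 (k = -21/475 - 2*(-19)/(-161) = -21*1/475 + 38*(-1/161) = -21/475 - 38/161 = -21431/76475 ≈ -0.28024)
1/(k + M(H(-5))) = 1/(-21431/76475 + (108 + 108*(-2 - 1*(-5)))) = 1/(-21431/76475 + (108 + 108*(-2 + 5))) = 1/(-21431/76475 + (108 + 108*3)) = 1/(-21431/76475 + (108 + 324)) = 1/(-21431/76475 + 432) = 1/(33015769/76475) = 76475/33015769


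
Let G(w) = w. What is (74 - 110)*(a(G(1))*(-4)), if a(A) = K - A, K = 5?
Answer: 576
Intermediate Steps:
a(A) = 5 - A
(74 - 110)*(a(G(1))*(-4)) = (74 - 110)*((5 - 1*1)*(-4)) = -36*(5 - 1)*(-4) = -144*(-4) = -36*(-16) = 576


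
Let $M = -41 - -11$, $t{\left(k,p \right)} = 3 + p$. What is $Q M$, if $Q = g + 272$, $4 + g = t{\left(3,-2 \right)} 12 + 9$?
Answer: $-8670$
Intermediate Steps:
$M = -30$ ($M = -41 + 11 = -30$)
$g = 17$ ($g = -4 + \left(\left(3 - 2\right) 12 + 9\right) = -4 + \left(1 \cdot 12 + 9\right) = -4 + \left(12 + 9\right) = -4 + 21 = 17$)
$Q = 289$ ($Q = 17 + 272 = 289$)
$Q M = 289 \left(-30\right) = -8670$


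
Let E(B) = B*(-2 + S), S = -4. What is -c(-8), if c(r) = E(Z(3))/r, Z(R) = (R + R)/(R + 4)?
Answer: -9/14 ≈ -0.64286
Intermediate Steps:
Z(R) = 2*R/(4 + R) (Z(R) = (2*R)/(4 + R) = 2*R/(4 + R))
E(B) = -6*B (E(B) = B*(-2 - 4) = B*(-6) = -6*B)
c(r) = -36/(7*r) (c(r) = (-12*3/(4 + 3))/r = (-12*3/7)/r = (-6*6/7)/r = -36/(7*r))
-c(-8) = -(-36)/(7*(-8)) = -(-36)*(-1)/(7*8) = -1*9/14 = -9/14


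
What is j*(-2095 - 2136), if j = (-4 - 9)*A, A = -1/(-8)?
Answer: 55003/8 ≈ 6875.4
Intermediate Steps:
A = 1/8 (A = -1*(-1/8) = 1/8 ≈ 0.12500)
j = -13/8 (j = (-4 - 9)*(1/8) = -13*1/8 = -13/8 ≈ -1.6250)
j*(-2095 - 2136) = -13*(-2095 - 2136)/8 = -13/8*(-4231) = 55003/8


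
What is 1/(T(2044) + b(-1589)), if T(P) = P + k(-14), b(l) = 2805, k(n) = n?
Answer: 1/4835 ≈ 0.00020683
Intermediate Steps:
T(P) = -14 + P (T(P) = P - 14 = -14 + P)
1/(T(2044) + b(-1589)) = 1/((-14 + 2044) + 2805) = 1/(2030 + 2805) = 1/4835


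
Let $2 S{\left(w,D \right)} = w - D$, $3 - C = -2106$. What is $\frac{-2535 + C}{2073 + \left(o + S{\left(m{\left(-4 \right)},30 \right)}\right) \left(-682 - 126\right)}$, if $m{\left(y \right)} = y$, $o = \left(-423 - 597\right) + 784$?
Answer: $- \frac{426}{206497} \approx -0.002063$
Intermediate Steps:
$C = 2109$ ($C = 3 - -2106 = 3 + 2106 = 2109$)
$o = -236$ ($o = -1020 + 784 = -236$)
$S{\left(w,D \right)} = \frac{w}{2} - \frac{D}{2}$ ($S{\left(w,D \right)} = \frac{w - D}{2} = \frac{w}{2} - \frac{D}{2}$)
$\frac{-2535 + C}{2073 + \left(o + S{\left(m{\left(-4 \right)},30 \right)}\right) \left(-682 - 126\right)} = \frac{-2535 + 2109}{2073 + \left(-236 + \left(\frac{1}{2} \left(-4\right) - 15\right)\right) \left(-682 - 126\right)} = - \frac{426}{2073 + \left(-236 - 17\right) \left(-808\right)} = - \frac{426}{2073 - -204424} = - \frac{426}{2073 + 204424} = - \frac{426}{206497}$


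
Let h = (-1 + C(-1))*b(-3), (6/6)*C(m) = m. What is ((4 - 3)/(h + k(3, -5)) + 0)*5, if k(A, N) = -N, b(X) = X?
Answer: 5/11 ≈ 0.45455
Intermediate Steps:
C(m) = m
h = 6 (h = (-1 - 1)*(-3) = -2*(-3) = 6)
((4 - 3)/(h + k(3, -5)) + 0)*5 = ((4 - 3)/(6 - 1*(-5)) + 0)*5 = (1/(6 + 5) + 0)*5 = (1/11 + 0)*5 = (1/11)*5 = 5/11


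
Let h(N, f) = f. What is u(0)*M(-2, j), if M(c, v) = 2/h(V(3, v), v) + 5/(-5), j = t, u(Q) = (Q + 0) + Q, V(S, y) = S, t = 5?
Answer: 0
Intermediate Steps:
u(Q) = 2*Q (u(Q) = Q + Q = 2*Q)
j = 5
M(c, v) = -1 + 2/v (M(c, v) = 2/v + 5/(-5) = 2/v + 5*(-⅕) = 2/v - 1 = -1 + 2/v)
u(0)*M(-2, j) = (2*0)*((2 - 1*5)/5) = 0*((2 - 5)/5) = 0*((⅕)*(-3)) = 0*(-⅗) = 0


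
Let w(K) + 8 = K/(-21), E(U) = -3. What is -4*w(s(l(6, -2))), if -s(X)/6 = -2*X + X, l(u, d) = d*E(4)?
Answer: 272/7 ≈ 38.857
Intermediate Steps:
l(u, d) = -3*d (l(u, d) = d*(-3) = -3*d)
s(X) = 6*X (s(X) = -6*(-2*X + X) = -(-6)*X = 6*X)
w(K) = -8 - K/21 (w(K) = -8 + K/(-21) = -8 + K*(-1/21) = -8 - K/21)
-4*w(s(l(6, -2))) = -4*(-8 - 2*(-3*(-2))/7) = -4*(-8 - 2*6/7) = -4*(-8 - 1/21*36) = -4*(-8 - 12/7) = -4*(-68/7) = 272/7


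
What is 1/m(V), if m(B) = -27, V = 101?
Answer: -1/27 ≈ -0.037037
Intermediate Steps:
1/m(V) = 1/(-27) = -1/27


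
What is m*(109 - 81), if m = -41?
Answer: -1148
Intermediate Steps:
m*(109 - 81) = -41*(109 - 81) = -41*28 = -1148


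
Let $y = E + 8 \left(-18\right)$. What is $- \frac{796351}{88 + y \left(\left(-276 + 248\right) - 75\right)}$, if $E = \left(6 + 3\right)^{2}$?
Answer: $- \frac{796351}{6577} \approx -121.08$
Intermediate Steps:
$E = 81$ ($E = 9^{2} = 81$)
$y = -63$ ($y = 81 + 8 \left(-18\right) = 81 - 144 = -63$)
$- \frac{796351}{88 + y \left(\left(-276 + 248\right) - 75\right)} = - \frac{796351}{88 - 63 \left(\left(-276 + 248\right) - 75\right)} = - \frac{796351}{88 - 63 \left(-28 - 75\right)} = - \frac{796351}{88 - -6489} = - \frac{796351}{88 + 6489} = - \frac{796351}{6577}$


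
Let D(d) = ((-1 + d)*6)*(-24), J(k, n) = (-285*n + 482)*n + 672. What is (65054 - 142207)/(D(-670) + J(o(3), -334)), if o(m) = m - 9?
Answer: 77153/31857152 ≈ 0.0024218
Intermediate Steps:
o(m) = -9 + m
J(k, n) = 672 + n*(482 - 285*n) (J(k, n) = (482 - 285*n)*n + 672 = n*(482 - 285*n) + 672 = 672 + n*(482 - 285*n))
D(d) = 144 - 144*d (D(d) = (-6 + 6*d)*(-24) = 144 - 144*d)
(65054 - 142207)/(D(-670) + J(o(3), -334)) = (65054 - 142207)/((144 - 144*(-670)) + (672 - 285*(-334)² + 482*(-334))) = -77153/((144 + 96480) + (672 - 285*111556 - 160988)) = -77153/(96624 + (672 - 31793460 - 160988)) = -77153/(96624 - 31953776) = -77153/(-31857152) = -77153*(-1/31857152) = 77153/31857152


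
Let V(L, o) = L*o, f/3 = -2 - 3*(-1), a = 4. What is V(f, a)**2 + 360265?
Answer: 360409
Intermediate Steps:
f = 3 (f = 3*(-2 - 3*(-1)) = 3*(-2 + 3) = 3*1 = 3)
V(f, a)**2 + 360265 = (3*4)**2 + 360265 = 12**2 + 360265 = 144 + 360265 = 360409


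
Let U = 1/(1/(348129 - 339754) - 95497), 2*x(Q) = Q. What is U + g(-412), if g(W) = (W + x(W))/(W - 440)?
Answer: 20594227568/28392451777 ≈ 0.72534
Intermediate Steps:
x(Q) = Q/2
g(W) = 3*W/(2*(-440 + W)) (g(W) = (W + W/2)/(W - 440) = (3*W/2)/(-440 + W) = 3*W/(2*(-440 + W)))
U = -8375/799787374 (U = 1/(1/8375 - 95497) = 1/(-799787374/8375) = -8375/799787374 ≈ -1.0472e-5)
U + g(-412) = -8375/799787374 + (3/2)*(-412)/(-440 - 412) = -8375/799787374 + (3/2)*(-412)/(-852) = -8375/799787374 + (3/2)*(-412)*(-1/852) = -8375/799787374 + 103/142 = 20594227568/28392451777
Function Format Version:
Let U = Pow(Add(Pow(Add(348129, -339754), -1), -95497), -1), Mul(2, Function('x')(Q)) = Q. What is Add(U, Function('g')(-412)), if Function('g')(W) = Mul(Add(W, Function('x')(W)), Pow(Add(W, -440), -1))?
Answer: Rational(20594227568, 28392451777) ≈ 0.72534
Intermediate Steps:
Function('x')(Q) = Mul(Rational(1, 2), Q)
Function('g')(W) = Mul(Rational(3, 2), W, Pow(Add(-440, W), -1)) (Function('g')(W) = Mul(Add(W, Mul(Rational(1, 2), W)), Pow(Add(W, -440), -1)) = Mul(Mul(Rational(3, 2), W), Pow(Add(-440, W), -1)) = Mul(Rational(3, 2), W, Pow(Add(-440, W), -1)))
U = Rational(-8375, 799787374) (U = Pow(Add(Pow(8375, -1), -95497), -1) = Pow(Add(Rational(1, 8375), -95497), -1) = Pow(Rational(-799787374, 8375), -1) = Rational(-8375, 799787374) ≈ -1.0472e-5)
Add(U, Function('g')(-412)) = Add(Rational(-8375, 799787374), Mul(Rational(3, 2), -412, Pow(Add(-440, -412), -1))) = Add(Rational(-8375, 799787374), Mul(Rational(3, 2), -412, Pow(-852, -1))) = Add(Rational(-8375, 799787374), Mul(Rational(3, 2), -412, Rational(-1, 852))) = Add(Rational(-8375, 799787374), Rational(103, 142)) = Rational(20594227568, 28392451777)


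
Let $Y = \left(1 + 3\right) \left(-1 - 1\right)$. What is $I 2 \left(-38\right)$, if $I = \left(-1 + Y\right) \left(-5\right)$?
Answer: $-3420$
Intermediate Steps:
$Y = -8$ ($Y = 4 \left(-2\right) = -8$)
$I = 45$ ($I = \left(-1 - 8\right) \left(-5\right) = \left(-9\right) \left(-5\right) = 45$)
$I 2 \left(-38\right) = 45 \cdot 2 \left(-38\right) = 90 \left(-38\right) = -3420$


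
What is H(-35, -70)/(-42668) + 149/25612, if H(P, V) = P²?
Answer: -1563573/68300801 ≈ -0.022892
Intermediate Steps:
H(-35, -70)/(-42668) + 149/25612 = (-35)²/(-42668) + 149/25612 = 1225*(-1/42668) + 149*(1/25612) = -1225/42668 + 149/25612 = -1563573/68300801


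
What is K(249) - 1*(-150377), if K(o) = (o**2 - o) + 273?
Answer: 212402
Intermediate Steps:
K(o) = 273 + o**2 - o
K(249) - 1*(-150377) = (273 + 249**2 - 1*249) - 1*(-150377) = (273 + 62001 - 249) + 150377 = 62025 + 150377 = 212402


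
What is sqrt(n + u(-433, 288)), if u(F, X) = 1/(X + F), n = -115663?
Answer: 8*I*sqrt(37997105)/145 ≈ 340.09*I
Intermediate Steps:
u(F, X) = 1/(F + X)
sqrt(n + u(-433, 288)) = sqrt(-115663 + 1/(-433 + 288)) = sqrt(-115663 + 1/(-145)) = sqrt(-115663 - 1/145) = sqrt(-16771136/145) = 8*I*sqrt(37997105)/145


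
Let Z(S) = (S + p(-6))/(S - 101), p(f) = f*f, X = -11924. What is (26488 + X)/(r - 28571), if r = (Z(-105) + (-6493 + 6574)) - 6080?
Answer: -3000184/7121351 ≈ -0.42129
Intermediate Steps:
p(f) = f²
Z(S) = (36 + S)/(-101 + S) (Z(S) = (S + (-6)²)/(S - 101) = (S + 36)/(-101 + S) = (36 + S)/(-101 + S))
r = -1235725/206 (r = ((36 - 105)/(-101 - 105) + (-6493 + 6574)) - 6080 = (-69/(-206) + 81) - 6080 = (-1/206*(-69) + 81) - 6080 = (69/206 + 81) - 6080 = 16755/206 - 6080 = -1235725/206 ≈ -5998.7)
(26488 + X)/(r - 28571) = (26488 - 11924)/(-1235725/206 - 28571) = 14564/(-7121351/206) = 14564*(-206/7121351) = -3000184/7121351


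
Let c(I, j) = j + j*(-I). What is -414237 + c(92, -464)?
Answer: -372013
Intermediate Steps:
c(I, j) = j - I*j
-414237 + c(92, -464) = -414237 - 464*(1 - 1*92) = -414237 - 464*(1 - 92) = -414237 - 464*(-91) = -414237 + 42224 = -372013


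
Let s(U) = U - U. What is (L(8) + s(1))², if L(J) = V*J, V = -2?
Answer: 256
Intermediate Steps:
L(J) = -2*J
s(U) = 0
(L(8) + s(1))² = (-2*8 + 0)² = (-16 + 0)² = (-16)² = 256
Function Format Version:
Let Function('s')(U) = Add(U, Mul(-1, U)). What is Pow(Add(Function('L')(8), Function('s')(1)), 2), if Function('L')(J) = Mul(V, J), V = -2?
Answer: 256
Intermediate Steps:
Function('L')(J) = Mul(-2, J)
Function('s')(U) = 0
Pow(Add(Function('L')(8), Function('s')(1)), 2) = Pow(Add(Mul(-2, 8), 0), 2) = Pow(Add(-16, 0), 2) = Pow(-16, 2) = 256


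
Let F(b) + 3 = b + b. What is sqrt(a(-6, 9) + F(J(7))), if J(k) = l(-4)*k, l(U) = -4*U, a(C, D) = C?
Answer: sqrt(215) ≈ 14.663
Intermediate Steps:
J(k) = 16*k (J(k) = (-4*(-4))*k = 16*k)
F(b) = -3 + 2*b (F(b) = -3 + (b + b) = -3 + 2*b)
sqrt(a(-6, 9) + F(J(7))) = sqrt(-6 + (-3 + 2*(16*7))) = sqrt(-6 + (-3 + 2*112)) = sqrt(-6 + (-3 + 224)) = sqrt(-6 + 221) = sqrt(215)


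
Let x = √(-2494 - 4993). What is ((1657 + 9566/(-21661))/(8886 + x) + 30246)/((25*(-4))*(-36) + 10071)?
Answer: 5748577788220516/2598304655289497 - 35882711*I*√7487/23384741897605473 ≈ 2.2124 - 1.3277e-7*I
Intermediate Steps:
x = I*√7487 (x = √(-7487) = I*√7487 ≈ 86.527*I)
((1657 + 9566/(-21661))/(8886 + x) + 30246)/((25*(-4))*(-36) + 10071) = ((1657 + 9566/(-21661))/(8886 + I*√7487) + 30246)/((25*(-4))*(-36) + 10071) = ((1657 + 9566*(-1/21661))/(8886 + I*√7487) + 30246)/(-100*(-36) + 10071) = ((1657 - 9566/21661)/(8886 + I*√7487) + 30246)/(3600 + 10071) = (35882711/(21661*(8886 + I*√7487)) + 30246)/13671 = (30246 + 35882711/(21661*(8886 + I*√7487)))*(1/13671) = 10082/4557 + 35882711/(296127531*(8886 + I*√7487))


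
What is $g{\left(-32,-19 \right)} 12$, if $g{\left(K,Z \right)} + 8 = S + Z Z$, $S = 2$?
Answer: $4260$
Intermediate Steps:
$g{\left(K,Z \right)} = -6 + Z^{2}$ ($g{\left(K,Z \right)} = -8 + \left(2 + Z Z\right) = -8 + \left(2 + Z^{2}\right) = -6 + Z^{2}$)
$g{\left(-32,-19 \right)} 12 = \left(-6 + \left(-19\right)^{2}\right) 12 = \left(-6 + 361\right) 12 = 355 \cdot 12 = 4260$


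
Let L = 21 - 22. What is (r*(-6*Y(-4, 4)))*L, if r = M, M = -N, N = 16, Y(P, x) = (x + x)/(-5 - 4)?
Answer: 256/3 ≈ 85.333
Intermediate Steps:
Y(P, x) = -2*x/9 (Y(P, x) = (2*x)/(-9) = (2*x)*(-1/9) = -2*x/9)
L = -1
M = -16 (M = -1*16 = -16)
r = -16
(r*(-6*Y(-4, 4)))*L = -(-96)*(-2/9*4)*(-1) = -(-96)*(-8)/9*(-1) = -16*16/3*(-1) = -256/3*(-1) = 256/3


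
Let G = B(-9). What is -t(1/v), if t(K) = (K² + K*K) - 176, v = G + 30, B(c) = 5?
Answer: 215598/1225 ≈ 176.00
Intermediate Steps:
G = 5
v = 35 (v = 5 + 30 = 35)
t(K) = -176 + 2*K² (t(K) = (K² + K²) - 176 = 2*K² - 176 = -176 + 2*K²)
-t(1/v) = -(-176 + 2*(1/35)²) = -(-176 + 2*(1/1225)) = -(-176 + 2/1225) = -1*(-215598/1225) = 215598/1225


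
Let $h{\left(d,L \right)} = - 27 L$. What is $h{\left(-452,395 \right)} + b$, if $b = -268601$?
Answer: $-279266$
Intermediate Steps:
$h{\left(-452,395 \right)} + b = \left(-27\right) 395 - 268601 = -10665 - 268601 = -279266$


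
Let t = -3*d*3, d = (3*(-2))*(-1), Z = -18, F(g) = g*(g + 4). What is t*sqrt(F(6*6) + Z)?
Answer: -162*sqrt(158) ≈ -2036.3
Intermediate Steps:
F(g) = g*(4 + g)
d = 6 (d = -6*(-1) = 6)
t = -54 (t = -3*6*3 = -18*3 = -54)
t*sqrt(F(6*6) + Z) = -54*sqrt((6*6)*(4 + 6*6) - 18) = -54*sqrt(36*(4 + 36) - 18) = -54*sqrt(36*40 - 18) = -54*sqrt(1440 - 18) = -162*sqrt(158)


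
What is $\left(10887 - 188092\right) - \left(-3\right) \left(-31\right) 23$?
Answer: $-179344$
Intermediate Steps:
$\left(10887 - 188092\right) - \left(-3\right) \left(-31\right) 23 = \left(10887 - 188092\right) - 93 \cdot 23 = -177205 - 2139 = -179344$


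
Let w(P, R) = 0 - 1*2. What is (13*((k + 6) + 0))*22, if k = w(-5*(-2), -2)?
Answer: 1144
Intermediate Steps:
w(P, R) = -2 (w(P, R) = 0 - 2 = -2)
k = -2
(13*((k + 6) + 0))*22 = (13*((-2 + 6) + 0))*22 = (13*(4 + 0))*22 = (13*4)*22 = 52*22 = 1144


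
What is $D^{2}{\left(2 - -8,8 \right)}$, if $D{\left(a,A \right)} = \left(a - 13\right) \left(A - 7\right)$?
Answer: $9$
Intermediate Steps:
$D{\left(a,A \right)} = \left(-13 + a\right) \left(-7 + A\right)$
$D^{2}{\left(2 - -8,8 \right)} = \left(91 - 104 - 7 \left(2 - -8\right) + 8 \left(2 - -8\right)\right)^{2} = \left(91 - 104 - 7 \left(2 + 8\right) + 8 \left(2 + 8\right)\right)^{2} = \left(91 - 104 - 70 + 8 \cdot 10\right)^{2} = \left(91 - 104 - 70 + 80\right)^{2} = \left(-3\right)^{2} = 9$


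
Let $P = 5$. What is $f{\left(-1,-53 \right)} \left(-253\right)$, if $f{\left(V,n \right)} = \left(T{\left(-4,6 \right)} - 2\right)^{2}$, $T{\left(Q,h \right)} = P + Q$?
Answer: $-253$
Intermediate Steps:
$T{\left(Q,h \right)} = 5 + Q$
$f{\left(V,n \right)} = 1$ ($f{\left(V,n \right)} = \left(\left(5 - 4\right) - 2\right)^{2} = \left(1 - 2\right)^{2} = \left(-1\right)^{2} = 1$)
$f{\left(-1,-53 \right)} \left(-253\right) = 1 \left(-253\right) = -253$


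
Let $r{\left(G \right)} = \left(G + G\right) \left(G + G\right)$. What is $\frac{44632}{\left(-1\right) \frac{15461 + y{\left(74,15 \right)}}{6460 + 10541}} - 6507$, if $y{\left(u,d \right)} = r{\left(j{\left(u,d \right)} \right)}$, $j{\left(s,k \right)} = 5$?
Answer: $- \frac{13651493}{247} \approx -55269.0$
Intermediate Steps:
$r{\left(G \right)} = 4 G^{2}$ ($r{\left(G \right)} = 2 G 2 G = 4 G^{2}$)
$y{\left(u,d \right)} = 100$ ($y{\left(u,d \right)} = 4 \cdot 5^{2} = 4 \cdot 25 = 100$)
$\frac{44632}{\left(-1\right) \frac{15461 + y{\left(74,15 \right)}}{6460 + 10541}} - 6507 = \frac{44632}{\left(-1\right) \frac{15461 + 100}{6460 + 10541}} - 6507 = \frac{44632}{\left(-1\right) \frac{15561}{17001}} - 6507 = \frac{44632}{\left(-1\right) 15561 \cdot \frac{1}{17001}} - 6507 = \frac{44632}{\left(-1\right) \frac{1729}{1889}} - 6507 = \frac{44632}{- \frac{1729}{1889}} - 6507 = 44632 \left(- \frac{1889}{1729}\right) - 6507 = - \frac{12044264}{247} - 6507 = - \frac{13651493}{247}$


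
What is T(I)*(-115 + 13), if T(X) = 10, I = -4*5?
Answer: -1020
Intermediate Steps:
I = -20
T(I)*(-115 + 13) = 10*(-115 + 13) = 10*(-102) = -1020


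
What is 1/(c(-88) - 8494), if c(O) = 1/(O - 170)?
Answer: -258/2191453 ≈ -0.00011773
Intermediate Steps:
c(O) = 1/(-170 + O)
1/(c(-88) - 8494) = 1/(1/(-170 - 88) - 8494) = 1/(1/(-258) - 8494) = 1/(-1/258 - 8494) = 1/(-2191453/258) = -258/2191453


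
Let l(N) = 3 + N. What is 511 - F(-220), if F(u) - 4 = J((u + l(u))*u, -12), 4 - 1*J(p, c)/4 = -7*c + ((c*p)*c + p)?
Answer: 55762027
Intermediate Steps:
J(p, c) = 16 - 4*p + 28*c - 4*p*c² (J(p, c) = 16 - 4*(-7*c + ((c*p)*c + p)) = 16 - 4*(-7*c + (p*c² + p)) = 16 - 4*(-7*c + (p + p*c²)) = 16 - 4*(p - 7*c + p*c²) = 16 + (-4*p + 28*c - 4*p*c²) = 16 - 4*p + 28*c - 4*p*c²)
F(u) = -316 - 580*u*(3 + 2*u) (F(u) = 4 + (16 - 4*(u + (3 + u))*u + 28*(-12) - 4*(u + (3 + u))*u*(-12)²) = 4 + (16 - 4*(3 + 2*u)*u - 336 - 4*(3 + 2*u)*u*144) = 4 + (16 - 4*u*(3 + 2*u) - 336 - 4*u*(3 + 2*u)*144) = 4 + (16 - 4*u*(3 + 2*u) - 336 - 576*u*(3 + 2*u)) = 4 + (-320 - 580*u*(3 + 2*u)) = -316 - 580*u*(3 + 2*u))
511 - F(-220) = 511 - (-316 - 1740*(-220) - 1160*(-220)²) = 511 - (-316 + 382800 - 1160*48400) = 511 - (-316 + 382800 - 56144000) = 511 - 1*(-55761516) = 511 + 55761516 = 55762027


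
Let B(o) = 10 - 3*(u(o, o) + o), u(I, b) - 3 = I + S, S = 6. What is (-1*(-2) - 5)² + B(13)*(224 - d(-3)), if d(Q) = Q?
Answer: -21556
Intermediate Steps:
u(I, b) = 9 + I (u(I, b) = 3 + (I + 6) = 3 + (6 + I) = 9 + I)
B(o) = -17 - 6*o (B(o) = 10 - 3*((9 + o) + o) = 10 - 3*(9 + 2*o) = 10 - (27 + 6*o) = 10 + (-27 - 6*o) = -17 - 6*o)
(-1*(-2) - 5)² + B(13)*(224 - d(-3)) = (-1*(-2) - 5)² + (-17 - 6*13)*(224 - 1*(-3)) = (2 - 5)² + (-17 - 78)*(224 + 3) = (-3)² - 95*227 = 9 - 21565 = -21556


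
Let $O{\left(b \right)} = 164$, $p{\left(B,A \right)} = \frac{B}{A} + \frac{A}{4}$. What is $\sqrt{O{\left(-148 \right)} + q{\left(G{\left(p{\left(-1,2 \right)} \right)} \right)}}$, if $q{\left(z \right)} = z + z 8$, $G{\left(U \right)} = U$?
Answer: $2 \sqrt{41} \approx 12.806$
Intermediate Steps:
$p{\left(B,A \right)} = \frac{A}{4} + \frac{B}{A}$ ($p{\left(B,A \right)} = \frac{B}{A} + A \frac{1}{4} = \frac{B}{A} + \frac{A}{4} = \frac{A}{4} + \frac{B}{A}$)
$q{\left(z \right)} = 9 z$ ($q{\left(z \right)} = z + 8 z = 9 z$)
$\sqrt{O{\left(-148 \right)} + q{\left(G{\left(p{\left(-1,2 \right)} \right)} \right)}} = \sqrt{164 + 9 \left(\frac{1}{4} \cdot 2 - \frac{1}{2}\right)} = \sqrt{164 + 9 \left(\frac{1}{2} - \frac{1}{2}\right)} = \sqrt{164 + 9 \cdot 0} = \sqrt{164 + 0} = \sqrt{164} = 2 \sqrt{41}$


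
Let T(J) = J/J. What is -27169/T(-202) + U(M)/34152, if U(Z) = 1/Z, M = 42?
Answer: -38970778895/1434384 ≈ -27169.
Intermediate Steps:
T(J) = 1
-27169/T(-202) + U(M)/34152 = -27169/1 + 1/(42*34152) = -27169*1 + (1/42)*(1/34152) = -27169 + 1/1434384 = -38970778895/1434384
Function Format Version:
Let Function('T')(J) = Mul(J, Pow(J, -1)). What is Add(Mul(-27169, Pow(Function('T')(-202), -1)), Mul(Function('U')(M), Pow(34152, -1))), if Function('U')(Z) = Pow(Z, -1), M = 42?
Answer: Rational(-38970778895, 1434384) ≈ -27169.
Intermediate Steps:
Function('T')(J) = 1
Add(Mul(-27169, Pow(Function('T')(-202), -1)), Mul(Function('U')(M), Pow(34152, -1))) = Add(Mul(-27169, Pow(1, -1)), Mul(Pow(42, -1), Pow(34152, -1))) = Add(Mul(-27169, 1), Mul(Rational(1, 42), Rational(1, 34152))) = Add(-27169, Rational(1, 1434384)) = Rational(-38970778895, 1434384)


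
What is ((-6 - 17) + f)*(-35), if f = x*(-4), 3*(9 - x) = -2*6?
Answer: 2625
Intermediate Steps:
x = 13 (x = 9 - (-2)*6/3 = 9 - 1/3*(-12) = 9 + 4 = 13)
f = -52 (f = 13*(-4) = -52)
((-6 - 17) + f)*(-35) = ((-6 - 17) - 52)*(-35) = (-23 - 52)*(-35) = -75*(-35) = 2625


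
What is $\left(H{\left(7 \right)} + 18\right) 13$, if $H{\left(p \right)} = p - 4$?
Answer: $273$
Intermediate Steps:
$H{\left(p \right)} = -4 + p$
$\left(H{\left(7 \right)} + 18\right) 13 = \left(\left(-4 + 7\right) + 18\right) 13 = \left(3 + 18\right) 13 = 21 \cdot 13 = 273$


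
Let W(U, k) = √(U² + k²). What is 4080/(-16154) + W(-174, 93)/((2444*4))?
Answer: -2040/8077 + 15*√173/9776 ≈ -0.23239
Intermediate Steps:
4080/(-16154) + W(-174, 93)/((2444*4)) = 4080/(-16154) + √((-174)² + 93²)/((2444*4)) = 4080*(-1/16154) + √(30276 + 8649)/9776 = -2040/8077 + √38925*(1/9776) = -2040/8077 + (15*√173)*(1/9776) = -2040/8077 + 15*√173/9776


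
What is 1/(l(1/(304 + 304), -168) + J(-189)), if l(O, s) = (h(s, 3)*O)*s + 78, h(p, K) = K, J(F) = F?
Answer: -76/8499 ≈ -0.0089422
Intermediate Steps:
l(O, s) = 78 + 3*O*s (l(O, s) = (3*O)*s + 78 = 3*O*s + 78 = 78 + 3*O*s)
1/(l(1/(304 + 304), -168) + J(-189)) = 1/((78 + 3*(-168)/(304 + 304)) - 189) = 1/((78 + 3*(-168)/608) - 189) = 1/((78 + 3*(1/608)*(-168)) - 189) = 1/((78 - 63/76) - 189) = 1/(5865/76 - 189) = 1/(-8499/76) = -76/8499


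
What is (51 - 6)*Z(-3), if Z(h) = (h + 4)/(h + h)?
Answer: -15/2 ≈ -7.5000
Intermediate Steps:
Z(h) = (4 + h)/(2*h) (Z(h) = (4 + h)/((2*h)) = (4 + h)*(1/(2*h)) = (4 + h)/(2*h))
(51 - 6)*Z(-3) = (51 - 6)*((1/2)*(4 - 3)/(-3)) = 45*((1/2)*(-1/3)*1) = 45*(-1/6) = -15/2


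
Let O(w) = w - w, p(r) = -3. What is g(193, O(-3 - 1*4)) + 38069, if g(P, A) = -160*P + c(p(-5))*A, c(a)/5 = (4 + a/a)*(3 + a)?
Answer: 7189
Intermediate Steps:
c(a) = 75 + 25*a (c(a) = 5*((4 + a/a)*(3 + a)) = 5*((4 + 1)*(3 + a)) = 5*(5*(3 + a)) = 5*(15 + 5*a) = 75 + 25*a)
O(w) = 0
g(P, A) = -160*P (g(P, A) = -160*P + (75 + 25*(-3))*A = -160*P + (75 - 75)*A = -160*P + 0*A = -160*P + 0 = -160*P)
g(193, O(-3 - 1*4)) + 38069 = -160*193 + 38069 = -30880 + 38069 = 7189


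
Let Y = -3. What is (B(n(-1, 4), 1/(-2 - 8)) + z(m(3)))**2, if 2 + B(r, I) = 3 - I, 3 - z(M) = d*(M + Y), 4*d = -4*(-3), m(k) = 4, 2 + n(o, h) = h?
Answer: 121/100 ≈ 1.2100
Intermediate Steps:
n(o, h) = -2 + h
d = 3 (d = (-4*(-3))/4 = (1/4)*12 = 3)
z(M) = 12 - 3*M (z(M) = 3 - 3*(M - 3) = 3 - 3*(-3 + M) = 3 - (-9 + 3*M) = 3 + (9 - 3*M) = 12 - 3*M)
B(r, I) = 1 - I (B(r, I) = -2 + (3 - I) = 1 - I)
(B(n(-1, 4), 1/(-2 - 8)) + z(m(3)))**2 = ((1 - 1/(-2 - 8)) + (12 - 3*4))**2 = ((1 - 1/(-10)) + (12 - 12))**2 = ((1 - 1*(-1/10)) + 0)**2 = ((1 + 1/10) + 0)**2 = (11/10 + 0)**2 = (11/10)**2 = 121/100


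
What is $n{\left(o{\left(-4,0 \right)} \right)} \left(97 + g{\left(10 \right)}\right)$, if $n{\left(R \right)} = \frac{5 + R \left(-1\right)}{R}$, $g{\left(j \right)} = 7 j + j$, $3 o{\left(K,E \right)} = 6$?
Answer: $\frac{531}{2} \approx 265.5$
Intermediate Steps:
$o{\left(K,E \right)} = 2$ ($o{\left(K,E \right)} = \frac{1}{3} \cdot 6 = 2$)
$g{\left(j \right)} = 8 j$
$n{\left(R \right)} = \frac{5 - R}{R}$
$n{\left(o{\left(-4,0 \right)} \right)} \left(97 + g{\left(10 \right)}\right) = \frac{5 - 2}{2} \left(97 + 8 \cdot 10\right) = \frac{5 - 2}{2} \left(97 + 80\right) = \frac{1}{2} \cdot 3 \cdot 177 = \frac{3}{2} \cdot 177 = \frac{531}{2}$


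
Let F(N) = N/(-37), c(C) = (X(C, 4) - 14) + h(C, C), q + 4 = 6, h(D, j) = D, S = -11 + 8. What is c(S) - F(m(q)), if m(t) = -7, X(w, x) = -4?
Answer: -784/37 ≈ -21.189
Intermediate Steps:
S = -3
q = 2 (q = -4 + 6 = 2)
c(C) = -18 + C (c(C) = (-4 - 14) + C = -18 + C)
F(N) = -N/37 (F(N) = N*(-1/37) = -N/37)
c(S) - F(m(q)) = (-18 - 3) - (-1)*(-7)/37 = -21 - 1*7/37 = -21 - 7/37 = -784/37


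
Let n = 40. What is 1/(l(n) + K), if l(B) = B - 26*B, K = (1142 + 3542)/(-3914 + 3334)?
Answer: -145/146171 ≈ -0.00099199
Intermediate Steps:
K = -1171/145 (K = 4684/(-580) = 4684*(-1/580) = -1171/145 ≈ -8.0759)
l(B) = -25*B
1/(l(n) + K) = 1/(-25*40 - 1171/145) = 1/(-1000 - 1171/145) = 1/(-146171/145) = -145/146171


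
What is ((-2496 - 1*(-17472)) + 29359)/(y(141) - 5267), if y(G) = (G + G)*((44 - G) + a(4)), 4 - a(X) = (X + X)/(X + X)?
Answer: -8867/6355 ≈ -1.3953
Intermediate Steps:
a(X) = 3 (a(X) = 4 - (X + X)/(X + X) = 4 - 2*X/(2*X) = 4 - 2*X*1/(2*X) = 4 - 1*1 = 4 - 1 = 3)
y(G) = 2*G*(47 - G) (y(G) = (G + G)*((44 - G) + 3) = (2*G)*(47 - G) = 2*G*(47 - G))
((-2496 - 1*(-17472)) + 29359)/(y(141) - 5267) = ((-2496 - 1*(-17472)) + 29359)/(2*141*(47 - 1*141) - 5267) = ((-2496 + 17472) + 29359)/(2*141*(47 - 141) - 5267) = (14976 + 29359)/(2*141*(-94) - 5267) = 44335/(-26508 - 5267) = 44335/(-31775) = 44335*(-1/31775) = -8867/6355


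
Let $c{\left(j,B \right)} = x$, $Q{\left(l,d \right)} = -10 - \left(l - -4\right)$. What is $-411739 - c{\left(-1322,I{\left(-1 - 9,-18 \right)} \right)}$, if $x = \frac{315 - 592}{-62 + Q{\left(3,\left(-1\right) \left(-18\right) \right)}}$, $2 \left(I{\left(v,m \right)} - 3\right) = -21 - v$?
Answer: $- \frac{32527658}{79} \approx -4.1174 \cdot 10^{5}$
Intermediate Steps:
$I{\left(v,m \right)} = - \frac{15}{2} - \frac{v}{2}$ ($I{\left(v,m \right)} = 3 + \frac{-21 - v}{2} = 3 - \left(\frac{21}{2} + \frac{v}{2}\right) = - \frac{15}{2} - \frac{v}{2}$)
$Q{\left(l,d \right)} = -14 - l$ ($Q{\left(l,d \right)} = -10 - \left(l + 4\right) = -10 - \left(4 + l\right) = -14 - l$)
$x = \frac{277}{79}$ ($x = \frac{315 - 592}{-62 - 17} = - \frac{277}{-62 - 17} = - \frac{277}{-79} = \left(-277\right) \left(- \frac{1}{79}\right) = \frac{277}{79} \approx 3.5063$)
$c{\left(j,B \right)} = \frac{277}{79}$
$-411739 - c{\left(-1322,I{\left(-1 - 9,-18 \right)} \right)} = -411739 - \frac{277}{79} = - \frac{32527658}{79}$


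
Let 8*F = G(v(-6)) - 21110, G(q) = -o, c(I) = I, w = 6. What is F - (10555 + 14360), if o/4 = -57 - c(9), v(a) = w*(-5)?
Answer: -110083/4 ≈ -27521.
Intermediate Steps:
v(a) = -30 (v(a) = 6*(-5) = -30)
o = -264 (o = 4*(-57 - 1*9) = 4*(-57 - 9) = 4*(-66) = -264)
G(q) = 264 (G(q) = -1*(-264) = 264)
F = -10423/4 (F = (264 - 21110)/8 = (1/8)*(-20846) = -10423/4 ≈ -2605.8)
F - (10555 + 14360) = -10423/4 - (10555 + 14360) = -10423/4 - 1*24915 = -10423/4 - 24915 = -110083/4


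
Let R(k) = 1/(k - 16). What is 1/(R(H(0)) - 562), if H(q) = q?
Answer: -16/8993 ≈ -0.0017792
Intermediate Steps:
R(k) = 1/(-16 + k)
1/(R(H(0)) - 562) = 1/(1/(-16 + 0) - 562) = 1/(1/(-16) - 562) = 1/(-1/16 - 562) = 1/(-8993/16) = -16/8993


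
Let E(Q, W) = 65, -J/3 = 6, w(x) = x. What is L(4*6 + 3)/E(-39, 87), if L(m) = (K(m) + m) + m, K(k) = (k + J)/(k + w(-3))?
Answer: 87/104 ≈ 0.83654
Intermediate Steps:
J = -18 (J = -3*6 = -18)
K(k) = (-18 + k)/(-3 + k) (K(k) = (k - 18)/(k - 3) = (-18 + k)/(-3 + k))
L(m) = 2*m + (-18 + m)/(-3 + m) (L(m) = ((-18 + m)/(-3 + m) + m) + m = (m + (-18 + m)/(-3 + m)) + m = 2*m + (-18 + m)/(-3 + m))
L(4*6 + 3)/E(-39, 87) = ((-18 + (4*6 + 3) + 2*(4*6 + 3)*(-3 + (4*6 + 3)))/(-3 + (4*6 + 3)))/65 = ((-18 + (24 + 3) + 2*(24 + 3)*(-3 + (24 + 3)))/(-3 + (24 + 3)))*(1/65) = ((-18 + 27 + 2*27*(-3 + 27))/(-3 + 27))*(1/65) = ((-18 + 27 + 2*27*24)/24)*(1/65) = ((-18 + 27 + 1296)/24)*(1/65) = ((1/24)*1305)*(1/65) = (435/8)*(1/65) = 87/104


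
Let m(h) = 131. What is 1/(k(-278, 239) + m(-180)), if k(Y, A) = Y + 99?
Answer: -1/48 ≈ -0.020833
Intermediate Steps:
k(Y, A) = 99 + Y
1/(k(-278, 239) + m(-180)) = 1/((99 - 278) + 131) = 1/(-179 + 131) = 1/(-48) = -1/48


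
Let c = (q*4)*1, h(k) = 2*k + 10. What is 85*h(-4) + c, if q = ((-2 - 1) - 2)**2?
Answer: 270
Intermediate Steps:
h(k) = 10 + 2*k
q = 25 (q = (-3 - 2)**2 = (-5)**2 = 25)
c = 100 (c = (25*4)*1 = 100*1 = 100)
85*h(-4) + c = 85*(10 + 2*(-4)) + 100 = 85*(10 - 8) + 100 = 85*2 + 100 = 170 + 100 = 270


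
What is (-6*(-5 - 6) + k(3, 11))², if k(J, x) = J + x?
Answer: 6400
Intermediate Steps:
(-6*(-5 - 6) + k(3, 11))² = (-6*(-5 - 6) + (3 + 11))² = (-6*(-11) + 14)² = (66 + 14)² = 80² = 6400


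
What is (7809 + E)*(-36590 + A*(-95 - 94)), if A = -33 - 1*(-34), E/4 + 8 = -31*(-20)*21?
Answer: -2201480603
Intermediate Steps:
E = 52048 (E = -32 + 4*(-31*(-20)*21) = -32 + 4*(620*21) = -32 + 4*13020 = -32 + 52080 = 52048)
A = 1 (A = -33 + 34 = 1)
(7809 + E)*(-36590 + A*(-95 - 94)) = (7809 + 52048)*(-36590 + 1*(-95 - 94)) = 59857*(-36590 + 1*(-189)) = 59857*(-36590 - 189) = 59857*(-36779) = -2201480603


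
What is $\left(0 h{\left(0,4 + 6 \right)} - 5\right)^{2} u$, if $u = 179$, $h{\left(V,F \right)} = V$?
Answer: $4475$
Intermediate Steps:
$\left(0 h{\left(0,4 + 6 \right)} - 5\right)^{2} u = \left(0 \cdot 0 - 5\right)^{2} \cdot 179 = \left(0 - 5\right)^{2} \cdot 179 = \left(-5\right)^{2} \cdot 179 = 25 \cdot 179 = 4475$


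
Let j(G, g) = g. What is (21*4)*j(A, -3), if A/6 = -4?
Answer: -252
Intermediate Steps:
A = -24 (A = 6*(-4) = -24)
(21*4)*j(A, -3) = (21*4)*(-3) = 84*(-3) = -252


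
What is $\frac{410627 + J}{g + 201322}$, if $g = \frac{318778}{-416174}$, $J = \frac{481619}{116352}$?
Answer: $\frac{9941929563810101}{4874256569232000} \approx 2.0397$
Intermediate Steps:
$J = \frac{481619}{116352}$ ($J = 481619 \cdot \frac{1}{116352} = \frac{481619}{116352} \approx 4.1393$)
$g = - \frac{159389}{208087}$ ($g = 318778 \left(- \frac{1}{416174}\right) = - \frac{159389}{208087} \approx -0.76597$)
$\frac{410627 + J}{g + 201322} = \frac{410627 + \frac{481619}{116352}}{- \frac{159389}{208087} + 201322} = \frac{47777754323}{116352 \cdot \frac{41892331625}{208087}} = \frac{47777754323}{116352} \cdot \frac{208087}{41892331625} = \frac{9941929563810101}{4874256569232000}$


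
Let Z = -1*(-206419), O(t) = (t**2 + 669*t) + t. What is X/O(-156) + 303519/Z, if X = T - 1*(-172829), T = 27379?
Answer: -707890319/689645879 ≈ -1.0265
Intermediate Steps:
X = 200208 (X = 27379 - 1*(-172829) = 27379 + 172829 = 200208)
O(t) = t**2 + 670*t
Z = 206419
X/O(-156) + 303519/Z = 200208/((-156*(670 - 156))) + 303519/206419 = 200208/((-156*514)) + 303519*(1/206419) = 200208/(-80184) + 303519/206419 = 200208*(-1/80184) + 303519/206419 = -8342/3341 + 303519/206419 = -707890319/689645879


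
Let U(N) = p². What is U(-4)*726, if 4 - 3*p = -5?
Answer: 6534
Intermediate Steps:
p = 3 (p = 4/3 - ⅓*(-5) = 4/3 + 5/3 = 3)
U(N) = 9 (U(N) = 3² = 9)
U(-4)*726 = 9*726 = 6534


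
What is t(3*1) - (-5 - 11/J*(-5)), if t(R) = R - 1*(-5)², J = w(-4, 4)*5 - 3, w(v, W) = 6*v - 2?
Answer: -2206/133 ≈ -16.586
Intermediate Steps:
w(v, W) = -2 + 6*v
J = -133 (J = (-2 + 6*(-4))*5 - 3 = (-2 - 24)*5 - 3 = -26*5 - 3 = -130 - 3 = -133)
t(R) = -25 + R (t(R) = R - 1*25 = R - 25 = -25 + R)
t(3*1) - (-5 - 11/J*(-5)) = (-25 + 3*1) - (-5 - 11/(-133)*(-5)) = (-25 + 3) - (-5 - 11*(-1/133)*(-5)) = -22 - (-5 + (11/133)*(-5)) = -22 - (-5 - 55/133) = -22 - 1*(-720/133) = -22 + 720/133 = -2206/133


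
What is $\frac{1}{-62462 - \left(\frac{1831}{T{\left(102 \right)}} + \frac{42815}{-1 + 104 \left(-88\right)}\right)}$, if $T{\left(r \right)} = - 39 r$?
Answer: $- \frac{4045626}{252677104855} \approx -1.6011 \cdot 10^{-5}$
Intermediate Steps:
$\frac{1}{-62462 - \left(\frac{1831}{T{\left(102 \right)}} + \frac{42815}{-1 + 104 \left(-88\right)}\right)} = \frac{1}{-62462 - \left(- \frac{1831}{3978} + \frac{42815}{-1 + 104 \left(-88\right)}\right)} = \frac{1}{-62462 - \left(- \frac{1831}{3978} + \frac{42815}{-1 - 9152}\right)} = \frac{1}{-62462 - \left(- \frac{1831}{3978} + \frac{42815}{-9153}\right)} = \frac{1}{-62462 + \left(\frac{1831}{3978} - - \frac{42815}{9153}\right)} = \frac{1}{-62462 + \left(\frac{1831}{3978} + \frac{42815}{9153}\right)} = \frac{1}{-62462 + \frac{20786357}{4045626}} = \frac{1}{- \frac{252677104855}{4045626}} = - \frac{4045626}{252677104855}$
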